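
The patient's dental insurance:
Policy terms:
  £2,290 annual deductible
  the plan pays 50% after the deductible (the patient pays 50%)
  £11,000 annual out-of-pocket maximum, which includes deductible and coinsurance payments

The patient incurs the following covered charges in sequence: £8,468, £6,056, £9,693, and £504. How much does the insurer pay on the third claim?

#1 (£8,468): deductible takes £2,290, £6,178 remains; patient's 50% is £3,089. Patient pays £5,379; OOP now £5,379. Plan pays £8,468 − £5,379 = £3,089.
#2 (£6,056): 50% coinsurance on £6,056 = £3,028. Cost to patient: £3,028. OOP to date £8,407. Insurer: £6,056 − £3,028 = £3,028.
#3 (£9,693): deductible met; 50% of £9,693 = £4,846.50. Adding that to £8,407 gives £13,253.50, past the £11,000 cap; patient pays only £11,000 − £8,407 = £2,593. Insurer: £9,693 − £2,593 = £7,100.

£7,100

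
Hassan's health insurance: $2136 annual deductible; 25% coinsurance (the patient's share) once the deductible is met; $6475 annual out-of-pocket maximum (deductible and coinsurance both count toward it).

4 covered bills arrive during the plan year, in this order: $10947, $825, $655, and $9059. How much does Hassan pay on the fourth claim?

$1766.25

Claim 1 — $10947: $2136 finishes the deductible; $8811 goes to coinsurance; 25% of $8811 = $2202.75. Patient owes $4338.75 (running OOP $4338.75).
Claim 2 — $825: deductible already satisfied, so patient's share is 25% × $825 = $206.25. Cost to patient: $206.25. OOP to date $4545.
Claim 3 — $655: deductible met; 25% of $655 = $163.75. Patient pays $163.75; OOP now $4708.75.
Claim 4 — $9059: deductible already satisfied, so patient's share is 25% × $9059 = $2264.75. Adding that to $4708.75 gives $6973.50, past the $6475 cap; patient pays only $6475 − $4708.75 = $1766.25.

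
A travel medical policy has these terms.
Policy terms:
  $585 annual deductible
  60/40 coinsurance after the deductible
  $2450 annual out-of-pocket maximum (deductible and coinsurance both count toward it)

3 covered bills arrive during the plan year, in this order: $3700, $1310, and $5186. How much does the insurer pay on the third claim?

Bill 1, $3700: $585 to deductible, leaving $3115; coinsurance $3115 × 40% = $1246. Traveler owes $1831 (running OOP $1831). Plan pays $3700 − $1831 = $1869.
Bill 2, $1310: deductible met; 40% of $1310 = $524. Traveler owes $524 (running OOP $2355). Insurer: $1310 − $524 = $786.
Bill 3, $5186: deductible met; 40% of $5186 = $2074.40. Adding that to $2355 gives $4429.40, past the $2450 cap; traveler pays only $2450 − $2355 = $95. Insurer: $5186 − $95 = $5091.

$5091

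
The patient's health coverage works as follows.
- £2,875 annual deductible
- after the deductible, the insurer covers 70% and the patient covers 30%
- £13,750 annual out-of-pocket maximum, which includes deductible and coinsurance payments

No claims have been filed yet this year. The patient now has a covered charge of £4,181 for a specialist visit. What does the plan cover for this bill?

£914.20

The full £2,875 deductible is still open; £2,875 of this bill applies to it.
That leaves £4,181 − £2,875 = £1,306 for coinsurance.
Patient's 30% share of £1,306 is £391.80.
So the patient owes £2,875 + £391.80 = £3,266.80 before any cap.
Cumulative spending £0 + £3,266.80 = £3,266.80 stays under the £13,750 maximum.
Insurer pays the balance: £4,181 − £3,266.80 = £914.20.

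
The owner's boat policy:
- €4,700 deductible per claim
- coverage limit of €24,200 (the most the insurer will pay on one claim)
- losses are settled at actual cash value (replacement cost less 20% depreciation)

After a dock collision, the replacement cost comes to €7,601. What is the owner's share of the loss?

€6,220.20

Depreciate 20%: the covered value is €7,601 × 0.8 = €6,080.80.
After the deductible, €6,080.80 − €4,700 = €1,380.80 remains.
That's under the €24,200 cap, so the insurer reimburses the full €1,380.80.
The owner bears the rest of the original loss: €7,601 − €1,380.80 = €6,220.20.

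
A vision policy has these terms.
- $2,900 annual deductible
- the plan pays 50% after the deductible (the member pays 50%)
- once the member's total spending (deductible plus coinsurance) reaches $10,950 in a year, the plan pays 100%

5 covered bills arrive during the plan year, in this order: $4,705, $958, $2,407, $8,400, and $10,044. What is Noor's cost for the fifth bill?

$1,265

Claim 1 — $4,705: $2,900 finishes the deductible; $1,805 goes to coinsurance; coinsurance $1,805 × 50% = $902.50. Cost to member: $3,802.50. OOP to date $3,802.50.
Claim 2 — $958: deductible met; 50% of $958 = $479. Member pays $479; OOP now $4,281.50.
Claim 3 — $2,407: deductible met; 50% of $2,407 = $1,203.50. Cost to member: $1,203.50. OOP to date $5,485.
Claim 4 — $8,400: deductible already satisfied, so member's share is 50% × $8,400 = $4,200. Member pays $4,200; OOP now $9,685.
Claim 5 — $10,044: deductible already satisfied, so member's share is 50% × $10,044 = $5,022. Adding that to $9,685 gives $14,707, past the $10,950 cap; member pays only $10,950 − $9,685 = $1,265.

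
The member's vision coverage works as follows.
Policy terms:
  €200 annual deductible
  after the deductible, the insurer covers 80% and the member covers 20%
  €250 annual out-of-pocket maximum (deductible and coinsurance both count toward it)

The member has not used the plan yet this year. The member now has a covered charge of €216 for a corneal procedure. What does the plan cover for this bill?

€12.80

The full €200 deductible is still open; €200 of this bill applies to it.
After the €200 deductible portion, €216 − €200 = €16 is subject to coinsurance.
20% of €16 = €3.20 falls to the member.
That puts the member's cost at €200 + €3.20 = €203.20 before any cap.
Cumulative spending €0 + €203.20 = €203.20 stays under the €250 maximum.
The plan picks up €216 − €203.20 = €12.80.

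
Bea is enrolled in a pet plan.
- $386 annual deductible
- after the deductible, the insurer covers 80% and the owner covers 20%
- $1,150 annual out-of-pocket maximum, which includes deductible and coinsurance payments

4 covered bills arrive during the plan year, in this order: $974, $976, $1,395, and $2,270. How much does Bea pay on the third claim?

$279

Claim 1 ($974): $386 finishes the deductible; $588 goes to coinsurance; coinsurance $588 × 20% = $117.60. Owner pays $503.60; OOP now $503.60.
Claim 2 ($976): deductible already satisfied, so owner's share is 20% × $976 = $195.20. Owner owes $195.20 (running OOP $698.80).
Claim 3 ($1,395): deductible met; 20% of $1,395 = $279. Cost to owner: $279. OOP to date $977.80.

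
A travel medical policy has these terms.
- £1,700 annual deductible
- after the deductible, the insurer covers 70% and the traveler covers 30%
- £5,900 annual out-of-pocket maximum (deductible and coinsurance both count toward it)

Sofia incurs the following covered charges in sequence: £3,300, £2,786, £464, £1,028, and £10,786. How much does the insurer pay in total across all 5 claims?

Bill 1, £3,300: deductible takes £1,700, £1,600 remains; 30% of £1,600 = £480. Traveler owes £2,180 (running OOP £2,180). Insurer: £3,300 − £2,180 = £1,120.
Bill 2, £2,786: deductible already satisfied, so traveler's share is 30% × £2,786 = £835.80. Traveler owes £835.80 (running OOP £3,015.80). Plan pays £2,786 − £835.80 = £1,950.20.
Bill 3, £464: 30% coinsurance on £464 = £139.20. Cost to traveler: £139.20. OOP to date £3,155. Insurer: £464 − £139.20 = £324.80.
Bill 4, £1,028: 30% coinsurance on £1,028 = £308.40. Traveler pays £308.40; OOP now £3,463.40. Insurer: £1,028 − £308.40 = £719.60.
Bill 5, £10,786: deductible already satisfied, so traveler's share is 30% × £10,786 = £3,235.80. That would push OOP to £6,699.20, over the £5,900 cap, so traveler pays £5,900 − £3,463.40 = £2,436.60. Insurer: £10,786 − £2,436.60 = £8,349.40.
Insurer total = bills − traveler's total = £18,364 − £5,900 = £12,464.

£12,464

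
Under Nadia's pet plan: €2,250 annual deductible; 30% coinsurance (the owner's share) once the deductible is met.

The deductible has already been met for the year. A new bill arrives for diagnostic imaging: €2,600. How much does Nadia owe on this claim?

€780

The deductible is already satisfied, so the full bill goes to coinsurance.
30% of €2,600 = €780 falls to the owner.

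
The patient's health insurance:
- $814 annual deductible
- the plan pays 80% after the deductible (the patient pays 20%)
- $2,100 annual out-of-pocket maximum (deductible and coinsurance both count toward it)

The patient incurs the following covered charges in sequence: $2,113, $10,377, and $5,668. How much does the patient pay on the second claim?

#1 ($2,113): deductible takes $814, $1,299 remains; patient's 20% is $259.80. Patient pays $1,073.80; OOP now $1,073.80.
#2 ($10,377): deductible already satisfied, so patient's share is 20% × $10,377 = $2,075.40. Adding that to $1,073.80 gives $3,149.20, past the $2,100 cap; patient pays only $2,100 − $1,073.80 = $1,026.20.

$1,026.20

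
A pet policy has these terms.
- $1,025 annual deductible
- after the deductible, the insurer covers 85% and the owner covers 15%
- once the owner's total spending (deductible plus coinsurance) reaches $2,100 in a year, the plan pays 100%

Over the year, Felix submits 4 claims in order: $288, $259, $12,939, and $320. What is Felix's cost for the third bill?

$1,553

Claim 1 ($288): entire amount goes to the deductible. Owner owes $288 (running OOP $288).
Claim 2 ($259): all of it applies to the deductible. Owner owes $259 (running OOP $547).
Claim 3 ($12,939): $478 finishes the deductible; $12,461 goes to coinsurance; 15% of $12,461 = $1,869.15. Deductible plus coinsurance: $478 + $1,869.15 = $2,347.15. Adding that to $547 gives $2,894.15, past the $2,100 cap; owner pays only $2,100 − $547 = $1,553.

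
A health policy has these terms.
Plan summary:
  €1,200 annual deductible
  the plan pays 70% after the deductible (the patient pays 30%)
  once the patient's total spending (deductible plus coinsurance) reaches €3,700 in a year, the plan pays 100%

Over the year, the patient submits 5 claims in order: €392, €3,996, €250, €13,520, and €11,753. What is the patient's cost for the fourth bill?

€1,468.60

Bill 1, €392: fully absorbed by the deductible. Patient owes €392 (running OOP €392).
Bill 2, €3,996: deductible takes €808, €3,188 remains; coinsurance €3,188 × 30% = €956.40. Patient pays €1,764.40; OOP now €2,156.40.
Bill 3, €250: deductible met; 30% of €250 = €75. Patient pays €75; OOP now €2,231.40.
Bill 4, €13,520: 30% coinsurance on €13,520 = €4,056. OOP would hit €6,287.40 > €3,700, so the cap limits the patient to €3,700 − €2,231.40 = €1,468.60.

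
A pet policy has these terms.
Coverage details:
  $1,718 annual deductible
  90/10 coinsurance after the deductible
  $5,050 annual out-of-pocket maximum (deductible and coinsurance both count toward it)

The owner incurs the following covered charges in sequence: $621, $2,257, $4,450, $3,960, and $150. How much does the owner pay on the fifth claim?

Bill 1, $621: fully absorbed by the deductible. Owner owes $621 (running OOP $621).
Bill 2, $2,257: deductible takes $1,097, $1,160 remains; owner's 10% is $116. Owner owes $1,213 (running OOP $1,834).
Bill 3, $4,450: deductible met; 10% of $4,450 = $445. Cost to owner: $445. OOP to date $2,279.
Bill 4, $3,960: 10% coinsurance on $3,960 = $396. Owner owes $396 (running OOP $2,675).
Bill 5, $150: deductible met; 10% of $150 = $15. Cost to owner: $15. OOP to date $2,690.

$15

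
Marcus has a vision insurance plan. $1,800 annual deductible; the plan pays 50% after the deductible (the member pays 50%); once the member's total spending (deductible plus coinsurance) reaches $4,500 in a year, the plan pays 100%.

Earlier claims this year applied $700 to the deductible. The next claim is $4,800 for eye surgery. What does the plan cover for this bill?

$700 of the $1,800 deductible is already met, leaving $1,100.
The remaining $3,700 (= $4,800 − $1,100) moves to coinsurance.
50% of $3,700 = $1,850 falls to the member.
That puts the member's cost at $1,100 + $1,850 = $2,950 before any cap.
Cumulative spending $700 + $2,950 = $3,650 stays under the $4,500 maximum.
Insurer pays the balance: $4,800 − $2,950 = $1,850.

$1,850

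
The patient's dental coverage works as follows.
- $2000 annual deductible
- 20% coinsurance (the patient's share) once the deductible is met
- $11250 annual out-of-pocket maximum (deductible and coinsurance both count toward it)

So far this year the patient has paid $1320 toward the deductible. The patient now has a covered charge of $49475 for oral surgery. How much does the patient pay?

$9930

$1320 of the $2000 deductible is already met, leaving $680.
That leaves $49475 − $680 = $48795 for coinsurance.
20% of $48795 = $9759 falls to the patient.
Patient responsibility before any cap: $680 + $9759 = $10439.
Adding $10439 to the $1320 already spent would give $11759, which exceeds the $11250 cap; the patient pays just $11250 − $1320 = $9930.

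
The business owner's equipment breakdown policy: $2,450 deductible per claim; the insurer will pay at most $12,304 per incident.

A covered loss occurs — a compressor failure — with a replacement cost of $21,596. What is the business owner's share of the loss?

$9,292

Less the $2,450 deductible: $21,596 − $2,450 = $19,146.
$19,146 exceeds the $12,304 limit, so the insurer pays the limit: $12,304.
Out of pocket: $21,596 − $12,304 = $9,292.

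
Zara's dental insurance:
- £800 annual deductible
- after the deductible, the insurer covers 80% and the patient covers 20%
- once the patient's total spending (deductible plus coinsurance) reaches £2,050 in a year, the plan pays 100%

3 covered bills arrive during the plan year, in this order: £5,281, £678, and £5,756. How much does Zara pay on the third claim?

Claim 1 — £5,281: £800 to deductible, leaving £4,481; 20% of £4,481 = £896.20. Patient pays £1,696.20; OOP now £1,696.20.
Claim 2 — £678: 20% coinsurance on £678 = £135.60. Patient pays £135.60; OOP now £1,831.80.
Claim 3 — £5,756: deductible met; 20% of £5,756 = £1,151.20. That would push OOP to £2,983, over the £2,050 cap, so patient pays £2,050 − £1,831.80 = £218.20.

£218.20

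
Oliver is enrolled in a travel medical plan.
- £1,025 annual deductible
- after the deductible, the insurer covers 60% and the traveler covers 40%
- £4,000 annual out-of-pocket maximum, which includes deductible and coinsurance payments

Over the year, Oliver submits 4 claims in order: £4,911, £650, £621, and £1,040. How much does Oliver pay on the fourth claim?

£416

Claim 1 (£4,911): £1,025 to deductible, leaving £3,886; coinsurance £3,886 × 40% = £1,554.40. Traveler pays £2,579.40; OOP now £2,579.40.
Claim 2 (£650): 40% coinsurance on £650 = £260. Traveler owes £260 (running OOP £2,839.40).
Claim 3 (£621): deductible already satisfied, so traveler's share is 40% × £621 = £248.40. Cost to traveler: £248.40. OOP to date £3,087.80.
Claim 4 (£1,040): deductible met; 40% of £1,040 = £416. Traveler pays £416; OOP now £3,503.80.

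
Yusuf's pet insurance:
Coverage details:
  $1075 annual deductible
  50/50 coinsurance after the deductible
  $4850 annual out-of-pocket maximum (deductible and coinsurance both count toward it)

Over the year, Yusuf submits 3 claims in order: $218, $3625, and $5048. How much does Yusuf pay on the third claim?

$2391

#1 ($218): all of it applies to the deductible. Owner pays $218; OOP now $218.
#2 ($3625): $857 to deductible, leaving $2768; coinsurance $2768 × 50% = $1384. Owner owes $2241 (running OOP $2459).
#3 ($5048): deductible already satisfied, so owner's share is 50% × $5048 = $2524. Adding that to $2459 gives $4983, past the $4850 cap; owner pays only $4850 − $2459 = $2391.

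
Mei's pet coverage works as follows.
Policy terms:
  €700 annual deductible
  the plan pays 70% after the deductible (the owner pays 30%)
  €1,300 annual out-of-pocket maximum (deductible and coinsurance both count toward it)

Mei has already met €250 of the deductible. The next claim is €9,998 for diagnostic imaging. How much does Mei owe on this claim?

€1,050

Deductible still to meet: €700 − €250 = €450.
The remaining €9,548 (= €9,998 − €450) moves to coinsurance.
Coinsurance: €9,548 × 30% = €2,864.40.
Owner responsibility before any cap: €450 + €2,864.40 = €3,314.40.
That would bring total out-of-pocket to €3,564.40, past the €1,300 cap. The owner is capped at €1,300 − €250 = €1,050 on this claim.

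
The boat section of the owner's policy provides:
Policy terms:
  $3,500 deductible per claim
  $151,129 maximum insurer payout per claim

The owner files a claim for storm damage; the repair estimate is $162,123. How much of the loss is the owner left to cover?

$10,994

After the deductible, $162,123 − $3,500 = $158,623 remains.
Since $158,623 > $151,129, the payout is capped at $151,129.
The owner bears the rest of the original loss: $162,123 − $151,129 = $10,994.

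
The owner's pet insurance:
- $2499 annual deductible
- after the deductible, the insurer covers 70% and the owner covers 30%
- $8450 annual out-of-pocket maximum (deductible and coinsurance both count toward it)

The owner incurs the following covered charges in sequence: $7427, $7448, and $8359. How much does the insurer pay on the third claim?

$6120.80

Claim 1 ($7427): $2499 finishes the deductible; $4928 goes to coinsurance; 30% of $4928 = $1478.40. Cost to owner: $3977.40. OOP to date $3977.40. Insurer: $7427 − $3977.40 = $3449.60.
Claim 2 ($7448): deductible met; 30% of $7448 = $2234.40. Owner owes $2234.40 (running OOP $6211.80). Insurer: $7448 − $2234.40 = $5213.60.
Claim 3 ($8359): 30% coinsurance on $8359 = $2507.70. That would push OOP to $8719.50, over the $8450 cap, so owner pays $8450 − $6211.80 = $2238.20. Plan pays $8359 − $2238.20 = $6120.80.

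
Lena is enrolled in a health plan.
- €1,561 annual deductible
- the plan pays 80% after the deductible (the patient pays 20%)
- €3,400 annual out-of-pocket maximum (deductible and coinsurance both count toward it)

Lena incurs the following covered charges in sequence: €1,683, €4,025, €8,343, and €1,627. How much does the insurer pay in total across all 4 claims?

€12,278

Bill 1, €1,683: deductible takes €1,561, €122 remains; patient's 20% is €24.40. Patient pays €1,585.40; OOP now €1,585.40. Insurer: €1,683 − €1,585.40 = €97.60.
Bill 2, €4,025: 20% coinsurance on €4,025 = €805. Patient owes €805 (running OOP €2,390.40). Plan pays €4,025 − €805 = €3,220.
Bill 3, €8,343: deductible met; 20% of €8,343 = €1,668.60. Adding that to €2,390.40 gives €4,059, past the €3,400 cap; patient pays only €3,400 − €2,390.40 = €1,009.60. Plan pays €8,343 − €1,009.60 = €7,333.40.
Bill 4, €1,627: 20% coinsurance on €1,627 = €325.40. That would push OOP to €3,725.40, over the €3,400 cap, so patient pays €3,400 − €3,400 = €0. Plan pays €1,627 − €0 = €1,627.
Insurer total: €97.60 + €3,220 + €7,333.40 + €1,627 = €12,278.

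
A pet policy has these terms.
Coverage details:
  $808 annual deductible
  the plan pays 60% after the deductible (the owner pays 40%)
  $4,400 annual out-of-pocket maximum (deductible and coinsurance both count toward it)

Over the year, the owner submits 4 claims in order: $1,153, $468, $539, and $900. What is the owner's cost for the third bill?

$215.60

#1 ($1,153): deductible takes $808, $345 remains; coinsurance $345 × 40% = $138. Cost to owner: $946. OOP to date $946.
#2 ($468): deductible already satisfied, so owner's share is 40% × $468 = $187.20. Owner owes $187.20 (running OOP $1,133.20).
#3 ($539): deductible met; 40% of $539 = $215.60. Owner pays $215.60; OOP now $1,348.80.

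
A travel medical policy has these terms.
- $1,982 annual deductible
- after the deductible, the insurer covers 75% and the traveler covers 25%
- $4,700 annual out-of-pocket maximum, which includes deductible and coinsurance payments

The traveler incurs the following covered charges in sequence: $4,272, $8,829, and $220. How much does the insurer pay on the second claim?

$6,683.50

Claim 1 ($4,272): deductible takes $1,982, $2,290 remains; traveler's 25% is $572.50. Cost to traveler: $2,554.50. OOP to date $2,554.50. Plan pays $4,272 − $2,554.50 = $1,717.50.
Claim 2 ($8,829): deductible met; 25% of $8,829 = $2,207.25. OOP would hit $4,761.75 > $4,700, so the cap limits the traveler to $4,700 − $2,554.50 = $2,145.50. Plan pays $8,829 − $2,145.50 = $6,683.50.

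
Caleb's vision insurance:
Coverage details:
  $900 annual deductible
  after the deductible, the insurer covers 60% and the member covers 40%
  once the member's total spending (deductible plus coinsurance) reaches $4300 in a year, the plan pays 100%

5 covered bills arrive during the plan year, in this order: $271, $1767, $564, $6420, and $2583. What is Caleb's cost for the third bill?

$225.60

#1 ($271): entire amount goes to the deductible. Cost to member: $271. OOP to date $271.
#2 ($1767): $629 finishes the deductible; $1138 goes to coinsurance; coinsurance $1138 × 40% = $455.20. Member owes $1084.20 (running OOP $1355.20).
#3 ($564): 40% coinsurance on $564 = $225.60. Cost to member: $225.60. OOP to date $1580.80.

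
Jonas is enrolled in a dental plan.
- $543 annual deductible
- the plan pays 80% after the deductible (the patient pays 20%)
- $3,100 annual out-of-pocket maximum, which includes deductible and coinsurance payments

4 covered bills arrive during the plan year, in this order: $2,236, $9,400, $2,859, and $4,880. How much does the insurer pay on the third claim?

$2,520.60

#1 ($2,236): $543 finishes the deductible; $1,693 goes to coinsurance; patient's 20% is $338.60. Cost to patient: $881.60. OOP to date $881.60. Insurer: $2,236 − $881.60 = $1,354.40.
#2 ($9,400): deductible met; 20% of $9,400 = $1,880. Patient owes $1,880 (running OOP $2,761.60). Plan pays $9,400 − $1,880 = $7,520.
#3 ($2,859): deductible already satisfied, so patient's share is 20% × $2,859 = $571.80. OOP would hit $3,333.40 > $3,100, so the cap limits the patient to $3,100 − $2,761.60 = $338.40. Plan pays $2,859 − $338.40 = $2,520.60.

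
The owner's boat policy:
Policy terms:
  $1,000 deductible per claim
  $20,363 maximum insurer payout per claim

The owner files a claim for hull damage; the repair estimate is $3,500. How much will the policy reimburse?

$2,500

Less the $1,000 deductible: $3,500 − $1,000 = $2,500.
$2,500 ≤ $20,363, so the limit doesn't bind; insurer pays $2,500.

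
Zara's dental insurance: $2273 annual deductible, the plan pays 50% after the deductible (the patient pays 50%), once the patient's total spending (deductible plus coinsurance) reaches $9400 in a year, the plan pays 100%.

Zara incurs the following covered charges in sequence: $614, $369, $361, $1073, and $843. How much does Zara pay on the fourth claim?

$1001

Bill 1, $614: entire amount goes to the deductible. Cost to patient: $614. OOP to date $614.
Bill 2, $369: fully absorbed by the deductible. Patient owes $369 (running OOP $983).
Bill 3, $361: entire amount goes to the deductible. Patient pays $361; OOP now $1344.
Bill 4, $1073: $929 to deductible, leaving $144; 50% of $144 = $72. Patient pays $1001; OOP now $2345.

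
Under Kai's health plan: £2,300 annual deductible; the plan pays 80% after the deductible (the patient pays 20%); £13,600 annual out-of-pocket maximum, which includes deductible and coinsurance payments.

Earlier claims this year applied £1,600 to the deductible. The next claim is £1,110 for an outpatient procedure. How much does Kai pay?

£1,600 of the £2,300 deductible is already met, leaving £700.
After the £700 deductible portion, £1,110 − £700 = £410 is subject to coinsurance.
Coinsurance: £410 × 20% = £82.
Patient responsibility before any cap: £700 + £82 = £782.
Cumulative spending £1,600 + £782 = £2,382 stays under the £13,600 maximum.

£782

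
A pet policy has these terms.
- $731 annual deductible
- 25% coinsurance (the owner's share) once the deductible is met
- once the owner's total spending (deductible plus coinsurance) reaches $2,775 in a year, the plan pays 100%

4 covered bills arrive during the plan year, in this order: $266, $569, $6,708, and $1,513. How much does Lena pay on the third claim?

$1,677

#1 ($266): all of it applies to the deductible. Owner owes $266 (running OOP $266).
#2 ($569): deductible takes $465, $104 remains; coinsurance $104 × 25% = $26. Owner pays $491; OOP now $757.
#3 ($6,708): deductible met; 25% of $6,708 = $1,677. Cost to owner: $1,677. OOP to date $2,434.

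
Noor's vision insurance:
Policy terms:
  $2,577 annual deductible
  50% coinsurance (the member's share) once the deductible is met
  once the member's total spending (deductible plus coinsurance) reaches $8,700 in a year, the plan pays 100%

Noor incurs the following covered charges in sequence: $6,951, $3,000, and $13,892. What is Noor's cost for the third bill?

$2,436

Claim 1 ($6,951): deductible takes $2,577, $4,374 remains; coinsurance $4,374 × 50% = $2,187. Cost to member: $4,764. OOP to date $4,764.
Claim 2 ($3,000): deductible already satisfied, so member's share is 50% × $3,000 = $1,500. Member owes $1,500 (running OOP $6,264).
Claim 3 ($13,892): 50% coinsurance on $13,892 = $6,946. Adding that to $6,264 gives $13,210, past the $8,700 cap; member pays only $8,700 − $6,264 = $2,436.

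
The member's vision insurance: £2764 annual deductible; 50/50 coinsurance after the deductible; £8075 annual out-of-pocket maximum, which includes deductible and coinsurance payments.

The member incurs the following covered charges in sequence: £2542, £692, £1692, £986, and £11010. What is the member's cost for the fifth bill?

#1 (£2542): fully absorbed by the deductible. Member owes £2542 (running OOP £2542).
#2 (£692): £222 finishes the deductible; £470 goes to coinsurance; coinsurance £470 × 50% = £235. Member pays £457; OOP now £2999.
#3 (£1692): deductible already satisfied, so member's share is 50% × £1692 = £846. Member owes £846 (running OOP £3845).
#4 (£986): deductible already satisfied, so member's share is 50% × £986 = £493. Member owes £493 (running OOP £4338).
#5 (£11010): 50% coinsurance on £11010 = £5505. OOP would hit £9843 > £8075, so the cap limits the member to £8075 − £4338 = £3737.

£3737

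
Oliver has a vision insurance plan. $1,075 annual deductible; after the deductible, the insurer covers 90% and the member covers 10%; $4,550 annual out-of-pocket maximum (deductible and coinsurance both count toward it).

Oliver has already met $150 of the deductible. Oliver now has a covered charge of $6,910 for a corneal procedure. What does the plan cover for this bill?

$5,386.50

$150 of the $1,075 deductible is already met, leaving $925.
The remaining $5,985 (= $6,910 − $925) moves to coinsurance.
Member's 10% share of $5,985 is $598.50.
That puts the member's cost at $925 + $598.50 = $1,523.50 before any cap.
Cumulative spending $150 + $1,523.50 = $1,673.50 stays under the $4,550 maximum.
The plan picks up $6,910 − $1,523.50 = $5,386.50.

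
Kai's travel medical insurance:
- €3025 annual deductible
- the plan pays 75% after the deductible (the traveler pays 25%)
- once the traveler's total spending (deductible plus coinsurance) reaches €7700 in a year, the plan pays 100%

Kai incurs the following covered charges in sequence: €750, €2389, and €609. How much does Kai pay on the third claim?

€152.25

Claim 1 (€750): fully absorbed by the deductible. Cost to traveler: €750. OOP to date €750.
Claim 2 (€2389): deductible takes €2275, €114 remains; 25% of €114 = €28.50. Traveler owes €2303.50 (running OOP €3053.50).
Claim 3 (€609): deductible already satisfied, so traveler's share is 25% × €609 = €152.25. Cost to traveler: €152.25. OOP to date €3205.75.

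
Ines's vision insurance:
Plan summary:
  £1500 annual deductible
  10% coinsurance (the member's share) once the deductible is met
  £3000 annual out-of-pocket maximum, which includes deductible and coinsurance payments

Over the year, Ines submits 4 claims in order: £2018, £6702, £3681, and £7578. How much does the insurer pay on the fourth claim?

£7168.10

#1 (£2018): £1500 to deductible, leaving £518; member's 10% is £51.80. Member owes £1551.80 (running OOP £1551.80). Insurer: £2018 − £1551.80 = £466.20.
#2 (£6702): deductible already satisfied, so member's share is 10% × £6702 = £670.20. Cost to member: £670.20. OOP to date £2222. Plan pays £6702 − £670.20 = £6031.80.
#3 (£3681): deductible already satisfied, so member's share is 10% × £3681 = £368.10. Cost to member: £368.10. OOP to date £2590.10. Insurer: £3681 − £368.10 = £3312.90.
#4 (£7578): 10% coinsurance on £7578 = £757.80. That would push OOP to £3347.90, over the £3000 cap, so member pays £3000 − £2590.10 = £409.90. Plan pays £7578 − £409.90 = £7168.10.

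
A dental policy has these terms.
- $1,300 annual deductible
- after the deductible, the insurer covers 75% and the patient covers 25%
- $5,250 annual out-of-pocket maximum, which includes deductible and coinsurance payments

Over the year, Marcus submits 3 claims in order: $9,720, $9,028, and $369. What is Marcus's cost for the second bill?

Bill 1, $9,720: deductible takes $1,300, $8,420 remains; 25% of $8,420 = $2,105. Patient owes $3,405 (running OOP $3,405).
Bill 2, $9,028: deductible met; 25% of $9,028 = $2,257. That would push OOP to $5,662, over the $5,250 cap, so patient pays $5,250 − $3,405 = $1,845.

$1,845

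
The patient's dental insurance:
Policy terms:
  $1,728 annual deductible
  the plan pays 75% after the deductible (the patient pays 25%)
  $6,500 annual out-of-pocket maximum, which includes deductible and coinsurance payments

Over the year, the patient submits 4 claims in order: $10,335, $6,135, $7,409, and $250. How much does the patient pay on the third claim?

Claim 1 — $10,335: $1,728 to deductible, leaving $8,607; patient's 25% is $2,151.75. Patient owes $3,879.75 (running OOP $3,879.75).
Claim 2 — $6,135: 25% coinsurance on $6,135 = $1,533.75. Patient pays $1,533.75; OOP now $5,413.50.
Claim 3 — $7,409: 25% coinsurance on $7,409 = $1,852.25. OOP would hit $7,265.75 > $6,500, so the cap limits the patient to $6,500 − $5,413.50 = $1,086.50.

$1,086.50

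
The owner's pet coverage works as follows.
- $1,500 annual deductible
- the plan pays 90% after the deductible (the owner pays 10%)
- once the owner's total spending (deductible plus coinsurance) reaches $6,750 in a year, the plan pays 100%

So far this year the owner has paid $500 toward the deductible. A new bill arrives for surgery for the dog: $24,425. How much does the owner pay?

$3,342.50

$500 of the $1,500 deductible is already met, leaving $1,000.
After the $1,000 deductible portion, $24,425 − $1,000 = $23,425 is subject to coinsurance.
10% of $23,425 = $2,342.50 falls to the owner.
Owner responsibility before any cap: $1,000 + $2,342.50 = $3,342.50.
Year-to-date out-of-pocket becomes $500 + $3,342.50 = $3,842.50, still under the $6,750 maximum, so no cap applies.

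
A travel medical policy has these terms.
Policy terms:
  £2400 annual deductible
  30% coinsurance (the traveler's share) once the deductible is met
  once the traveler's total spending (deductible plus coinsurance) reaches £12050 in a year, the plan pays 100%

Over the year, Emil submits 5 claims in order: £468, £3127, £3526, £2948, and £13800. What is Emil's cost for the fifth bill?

£4140

Bill 1, £468: entire amount goes to the deductible. Traveler owes £468 (running OOP £468).
Bill 2, £3127: £1932 finishes the deductible; £1195 goes to coinsurance; coinsurance £1195 × 30% = £358.50. Traveler owes £2290.50 (running OOP £2758.50).
Bill 3, £3526: 30% coinsurance on £3526 = £1057.80. Traveler pays £1057.80; OOP now £3816.30.
Bill 4, £2948: 30% coinsurance on £2948 = £884.40. Traveler pays £884.40; OOP now £4700.70.
Bill 5, £13800: 30% coinsurance on £13800 = £4140. Traveler pays £4140; OOP now £8840.70.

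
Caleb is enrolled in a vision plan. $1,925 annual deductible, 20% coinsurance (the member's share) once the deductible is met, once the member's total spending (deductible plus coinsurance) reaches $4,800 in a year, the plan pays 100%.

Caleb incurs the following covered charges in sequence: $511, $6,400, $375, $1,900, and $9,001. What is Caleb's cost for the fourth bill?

#1 ($511): all of it applies to the deductible. Cost to member: $511. OOP to date $511.
#2 ($6,400): deductible takes $1,414, $4,986 remains; 20% of $4,986 = $997.20. Member owes $2,411.20 (running OOP $2,922.20).
#3 ($375): 20% coinsurance on $375 = $75. Member owes $75 (running OOP $2,997.20).
#4 ($1,900): deductible met; 20% of $1,900 = $380. Cost to member: $380. OOP to date $3,377.20.

$380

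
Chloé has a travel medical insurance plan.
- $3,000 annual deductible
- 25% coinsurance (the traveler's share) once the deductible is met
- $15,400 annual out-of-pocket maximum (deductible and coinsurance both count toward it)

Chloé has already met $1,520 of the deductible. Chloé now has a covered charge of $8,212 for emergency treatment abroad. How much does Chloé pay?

Deductible still to meet: $3,000 − $1,520 = $1,480.
That leaves $8,212 − $1,480 = $6,732 for coinsurance.
Coinsurance: $6,732 × 25% = $1,683.
That puts the traveler's cost at $1,480 + $1,683 = $3,163 before any cap.
Cumulative spending $1,520 + $3,163 = $4,683 stays under the $15,400 maximum.

$3,163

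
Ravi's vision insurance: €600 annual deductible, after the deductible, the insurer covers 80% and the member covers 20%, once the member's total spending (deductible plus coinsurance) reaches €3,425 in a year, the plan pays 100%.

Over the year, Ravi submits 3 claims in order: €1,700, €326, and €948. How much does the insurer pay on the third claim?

#1 (€1,700): €600 to deductible, leaving €1,100; coinsurance €1,100 × 20% = €220. Cost to member: €820. OOP to date €820. Insurer: €1,700 − €820 = €880.
#2 (€326): deductible met; 20% of €326 = €65.20. Cost to member: €65.20. OOP to date €885.20. Insurer: €326 − €65.20 = €260.80.
#3 (€948): deductible met; 20% of €948 = €189.60. Cost to member: €189.60. OOP to date €1,074.80. Plan pays €948 − €189.60 = €758.40.

€758.40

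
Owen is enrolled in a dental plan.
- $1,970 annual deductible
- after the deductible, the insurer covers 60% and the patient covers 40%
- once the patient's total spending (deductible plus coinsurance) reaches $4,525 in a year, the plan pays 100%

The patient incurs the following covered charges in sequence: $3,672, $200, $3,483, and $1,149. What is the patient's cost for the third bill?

$1,393.20

Claim 1 — $3,672: $1,970 finishes the deductible; $1,702 goes to coinsurance; 40% of $1,702 = $680.80. Cost to patient: $2,650.80. OOP to date $2,650.80.
Claim 2 — $200: 40% coinsurance on $200 = $80. Cost to patient: $80. OOP to date $2,730.80.
Claim 3 — $3,483: deductible met; 40% of $3,483 = $1,393.20. Patient pays $1,393.20; OOP now $4,124.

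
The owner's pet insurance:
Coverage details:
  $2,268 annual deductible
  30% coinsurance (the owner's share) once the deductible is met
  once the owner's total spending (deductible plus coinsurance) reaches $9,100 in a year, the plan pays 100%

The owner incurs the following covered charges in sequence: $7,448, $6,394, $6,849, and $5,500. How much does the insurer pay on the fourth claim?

$4,194.90

Claim 1 ($7,448): deductible takes $2,268, $5,180 remains; coinsurance $5,180 × 30% = $1,554. Owner owes $3,822 (running OOP $3,822). Insurer: $7,448 − $3,822 = $3,626.
Claim 2 ($6,394): 30% coinsurance on $6,394 = $1,918.20. Owner pays $1,918.20; OOP now $5,740.20. Plan pays $6,394 − $1,918.20 = $4,475.80.
Claim 3 ($6,849): deductible met; 30% of $6,849 = $2,054.70. Owner owes $2,054.70 (running OOP $7,794.90). Plan pays $6,849 − $2,054.70 = $4,794.30.
Claim 4 ($5,500): deductible met; 30% of $5,500 = $1,650. Adding that to $7,794.90 gives $9,444.90, past the $9,100 cap; owner pays only $9,100 − $7,794.90 = $1,305.10. Plan pays $5,500 − $1,305.10 = $4,194.90.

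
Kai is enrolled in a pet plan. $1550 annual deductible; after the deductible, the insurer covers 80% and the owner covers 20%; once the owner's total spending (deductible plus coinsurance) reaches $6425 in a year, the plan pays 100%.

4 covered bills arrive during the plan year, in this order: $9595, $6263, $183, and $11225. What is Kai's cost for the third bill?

Bill 1, $9595: $1550 finishes the deductible; $8045 goes to coinsurance; coinsurance $8045 × 20% = $1609. Cost to owner: $3159. OOP to date $3159.
Bill 2, $6263: deductible met; 20% of $6263 = $1252.60. Owner pays $1252.60; OOP now $4411.60.
Bill 3, $183: deductible already satisfied, so owner's share is 20% × $183 = $36.60. Cost to owner: $36.60. OOP to date $4448.20.

$36.60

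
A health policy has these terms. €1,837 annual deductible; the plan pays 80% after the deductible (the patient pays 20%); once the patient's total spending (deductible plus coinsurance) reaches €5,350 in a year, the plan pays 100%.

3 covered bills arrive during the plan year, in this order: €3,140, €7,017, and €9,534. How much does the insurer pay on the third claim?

Claim 1 — €3,140: €1,837 to deductible, leaving €1,303; 20% of €1,303 = €260.60. Cost to patient: €2,097.60. OOP to date €2,097.60. Insurer: €3,140 − €2,097.60 = €1,042.40.
Claim 2 — €7,017: deductible met; 20% of €7,017 = €1,403.40. Patient pays €1,403.40; OOP now €3,501. Plan pays €7,017 − €1,403.40 = €5,613.60.
Claim 3 — €9,534: 20% coinsurance on €9,534 = €1,906.80. OOP would hit €5,407.80 > €5,350, so the cap limits the patient to €5,350 − €3,501 = €1,849. Insurer: €9,534 − €1,849 = €7,685.

€7,685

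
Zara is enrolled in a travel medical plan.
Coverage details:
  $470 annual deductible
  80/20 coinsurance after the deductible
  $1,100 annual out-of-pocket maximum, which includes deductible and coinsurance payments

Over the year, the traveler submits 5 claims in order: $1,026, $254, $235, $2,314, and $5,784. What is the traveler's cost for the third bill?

Claim 1 ($1,026): $470 finishes the deductible; $556 goes to coinsurance; coinsurance $556 × 20% = $111.20. Cost to traveler: $581.20. OOP to date $581.20.
Claim 2 ($254): 20% coinsurance on $254 = $50.80. Traveler pays $50.80; OOP now $632.
Claim 3 ($235): deductible already satisfied, so traveler's share is 20% × $235 = $47. Traveler pays $47; OOP now $679.

$47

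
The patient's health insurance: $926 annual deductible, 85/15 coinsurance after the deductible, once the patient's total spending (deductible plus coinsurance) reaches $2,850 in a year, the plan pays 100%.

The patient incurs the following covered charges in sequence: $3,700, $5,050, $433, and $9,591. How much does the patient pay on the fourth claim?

$685.45

#1 ($3,700): deductible takes $926, $2,774 remains; coinsurance $2,774 × 15% = $416.10. Patient owes $1,342.10 (running OOP $1,342.10).
#2 ($5,050): deductible met; 15% of $5,050 = $757.50. Cost to patient: $757.50. OOP to date $2,099.60.
#3 ($433): deductible met; 15% of $433 = $64.95. Cost to patient: $64.95. OOP to date $2,164.55.
#4 ($9,591): 15% coinsurance on $9,591 = $1,438.65. OOP would hit $3,603.20 > $2,850, so the cap limits the patient to $2,850 − $2,164.55 = $685.45.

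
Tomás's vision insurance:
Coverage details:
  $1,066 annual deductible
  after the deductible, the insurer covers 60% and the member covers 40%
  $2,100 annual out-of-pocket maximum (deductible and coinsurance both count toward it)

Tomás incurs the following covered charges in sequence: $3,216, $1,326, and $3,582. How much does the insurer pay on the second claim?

$1,152

Claim 1 ($3,216): $1,066 to deductible, leaving $2,150; member's 40% is $860. Cost to member: $1,926. OOP to date $1,926. Insurer: $3,216 − $1,926 = $1,290.
Claim 2 ($1,326): deductible already satisfied, so member's share is 40% × $1,326 = $530.40. OOP would hit $2,456.40 > $2,100, so the cap limits the member to $2,100 − $1,926 = $174. Plan pays $1,326 − $174 = $1,152.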